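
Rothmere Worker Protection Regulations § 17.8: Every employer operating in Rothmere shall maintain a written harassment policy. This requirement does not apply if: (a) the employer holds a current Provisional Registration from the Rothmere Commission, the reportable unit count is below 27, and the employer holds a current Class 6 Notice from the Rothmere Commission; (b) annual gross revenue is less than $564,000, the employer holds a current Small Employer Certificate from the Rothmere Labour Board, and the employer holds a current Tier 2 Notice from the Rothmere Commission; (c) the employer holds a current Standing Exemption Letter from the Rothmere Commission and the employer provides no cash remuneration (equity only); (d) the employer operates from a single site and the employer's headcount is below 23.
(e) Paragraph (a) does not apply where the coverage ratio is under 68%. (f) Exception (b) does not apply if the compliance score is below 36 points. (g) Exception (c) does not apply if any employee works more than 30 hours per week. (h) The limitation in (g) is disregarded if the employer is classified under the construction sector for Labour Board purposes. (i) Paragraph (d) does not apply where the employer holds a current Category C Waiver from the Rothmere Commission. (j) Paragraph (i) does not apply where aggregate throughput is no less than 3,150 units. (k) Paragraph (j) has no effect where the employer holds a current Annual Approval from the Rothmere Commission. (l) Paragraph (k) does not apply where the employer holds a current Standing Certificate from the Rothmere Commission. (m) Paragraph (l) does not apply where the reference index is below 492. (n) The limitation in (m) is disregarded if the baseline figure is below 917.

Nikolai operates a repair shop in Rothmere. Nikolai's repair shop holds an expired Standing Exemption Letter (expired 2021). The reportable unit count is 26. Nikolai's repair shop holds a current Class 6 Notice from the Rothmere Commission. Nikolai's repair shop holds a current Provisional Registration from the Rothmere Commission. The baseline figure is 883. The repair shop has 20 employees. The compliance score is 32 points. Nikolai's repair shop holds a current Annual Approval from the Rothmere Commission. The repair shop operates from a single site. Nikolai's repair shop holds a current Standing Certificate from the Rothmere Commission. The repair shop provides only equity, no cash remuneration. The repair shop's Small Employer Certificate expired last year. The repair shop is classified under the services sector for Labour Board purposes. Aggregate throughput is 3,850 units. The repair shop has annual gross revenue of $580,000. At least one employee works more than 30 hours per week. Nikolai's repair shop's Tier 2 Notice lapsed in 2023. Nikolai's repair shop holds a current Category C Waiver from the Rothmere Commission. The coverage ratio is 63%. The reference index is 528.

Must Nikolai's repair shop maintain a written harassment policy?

No — exception (d) applies; Nikolai's repair shop is not required to maintain a written harassment policy.

Exception (a)'s conditions are all satisfied: a current Provisional Registration is held; the reportable unit count is 26, below the 27 limit; a current Class 6 Notice is held. Turning to paragraph (e): (e) operates against (a): the coverage ratio is 63%, under the 68% limit. (a) is therefore removed.
Exception (b) does not apply: annual gross revenue is $580,000, not less than $564,000.
Exception (c) requires that the employer holds a current Standing Exemption Letter from the Rothmere Commission; but the Standing Exemption Letter is not current, so (c) is unavailable.
Exception (d) is satisfied on its face — the employer operates from a single site; the employer's headcount is 20, below the 23 limit. Considering the limiting provisions: (i) would limit (d) — a current Category C Waiver is held — but (j) sets (i) aside: (j) operates against (i): aggregate throughput is 3,850 units, meeting the 3,150 units threshold. (k) is triggered (a current Annual Approval is held), but is overridden by (l): (l) operates against (k): a current Standing Certificate is held. (m) is not engaged (the reference index is 528, not below 492), so (l) stands. (d) remains available.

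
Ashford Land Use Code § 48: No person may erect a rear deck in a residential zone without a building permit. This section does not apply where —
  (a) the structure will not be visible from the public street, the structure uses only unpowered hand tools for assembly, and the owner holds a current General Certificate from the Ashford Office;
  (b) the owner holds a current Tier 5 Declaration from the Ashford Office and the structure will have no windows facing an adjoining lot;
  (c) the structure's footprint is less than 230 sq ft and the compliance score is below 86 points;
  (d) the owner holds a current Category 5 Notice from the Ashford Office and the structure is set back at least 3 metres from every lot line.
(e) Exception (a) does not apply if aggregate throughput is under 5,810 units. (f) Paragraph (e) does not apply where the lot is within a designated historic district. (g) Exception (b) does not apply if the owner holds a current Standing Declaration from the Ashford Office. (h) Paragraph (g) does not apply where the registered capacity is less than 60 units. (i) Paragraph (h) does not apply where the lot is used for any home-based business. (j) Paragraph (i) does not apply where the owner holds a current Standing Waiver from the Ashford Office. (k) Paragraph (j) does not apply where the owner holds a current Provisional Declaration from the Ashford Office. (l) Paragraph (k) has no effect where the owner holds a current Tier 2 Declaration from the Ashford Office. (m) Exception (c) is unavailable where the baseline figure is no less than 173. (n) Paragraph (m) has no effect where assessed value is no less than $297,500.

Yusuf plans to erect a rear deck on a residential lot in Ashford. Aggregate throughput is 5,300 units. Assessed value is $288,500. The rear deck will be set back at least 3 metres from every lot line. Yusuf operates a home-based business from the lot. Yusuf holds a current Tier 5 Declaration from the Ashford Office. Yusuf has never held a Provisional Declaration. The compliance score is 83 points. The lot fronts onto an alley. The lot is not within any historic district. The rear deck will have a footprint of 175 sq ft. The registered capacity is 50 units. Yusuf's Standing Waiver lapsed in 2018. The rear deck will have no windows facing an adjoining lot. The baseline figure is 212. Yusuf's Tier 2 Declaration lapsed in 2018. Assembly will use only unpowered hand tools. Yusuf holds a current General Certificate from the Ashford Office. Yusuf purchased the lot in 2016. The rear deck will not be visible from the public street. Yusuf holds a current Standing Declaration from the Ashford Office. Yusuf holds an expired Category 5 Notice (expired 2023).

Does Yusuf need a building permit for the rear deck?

Exception (a)'s conditions are all satisfied: the structure will not be visible from the street; assembly uses only hand tools; a current General Certificate is held. However, paragraphs (e)–(f) must be considered: (e) operates — aggregate throughput is 5,300 units, under the 5,810 units limit. (f), which would lift (e), does not operate here — the lot is not in a historic district. (a) is therefore removed.
Exception (b)'s conditions are all satisfied: a current Tier 5 Declaration is held; no windows face an adjoining lot. Turning to paragraphs (g)–(l): (g) operates — a current Standing Declaration is held. (h) applies (the registered capacity is 50 units, less than the 60 units limit), but is set aside by (i): (i) operates against (h): a home-based business operates on the lot. (j) does not operate here (no current Standing Waiver is held), so (i) stands. (b) is therefore removed.
Exception (c) is satisfied on its face — the structure's footprint is 175 sq ft, less than the 230 sq ft limit; the compliance score is 83 points, below the 86 points limit. But: (m) operates against (c): the baseline figure is 212, meeting the 173 threshold. (n) is not engaged (assessed value is $288,500, short of $297,500), so (m) stands. Exception (c) does not apply.
Exception (d) fails — no current Category 5 Notice is held.
No exception applies. The general rule governs.

Yes — Yusuf must obtain a building permit.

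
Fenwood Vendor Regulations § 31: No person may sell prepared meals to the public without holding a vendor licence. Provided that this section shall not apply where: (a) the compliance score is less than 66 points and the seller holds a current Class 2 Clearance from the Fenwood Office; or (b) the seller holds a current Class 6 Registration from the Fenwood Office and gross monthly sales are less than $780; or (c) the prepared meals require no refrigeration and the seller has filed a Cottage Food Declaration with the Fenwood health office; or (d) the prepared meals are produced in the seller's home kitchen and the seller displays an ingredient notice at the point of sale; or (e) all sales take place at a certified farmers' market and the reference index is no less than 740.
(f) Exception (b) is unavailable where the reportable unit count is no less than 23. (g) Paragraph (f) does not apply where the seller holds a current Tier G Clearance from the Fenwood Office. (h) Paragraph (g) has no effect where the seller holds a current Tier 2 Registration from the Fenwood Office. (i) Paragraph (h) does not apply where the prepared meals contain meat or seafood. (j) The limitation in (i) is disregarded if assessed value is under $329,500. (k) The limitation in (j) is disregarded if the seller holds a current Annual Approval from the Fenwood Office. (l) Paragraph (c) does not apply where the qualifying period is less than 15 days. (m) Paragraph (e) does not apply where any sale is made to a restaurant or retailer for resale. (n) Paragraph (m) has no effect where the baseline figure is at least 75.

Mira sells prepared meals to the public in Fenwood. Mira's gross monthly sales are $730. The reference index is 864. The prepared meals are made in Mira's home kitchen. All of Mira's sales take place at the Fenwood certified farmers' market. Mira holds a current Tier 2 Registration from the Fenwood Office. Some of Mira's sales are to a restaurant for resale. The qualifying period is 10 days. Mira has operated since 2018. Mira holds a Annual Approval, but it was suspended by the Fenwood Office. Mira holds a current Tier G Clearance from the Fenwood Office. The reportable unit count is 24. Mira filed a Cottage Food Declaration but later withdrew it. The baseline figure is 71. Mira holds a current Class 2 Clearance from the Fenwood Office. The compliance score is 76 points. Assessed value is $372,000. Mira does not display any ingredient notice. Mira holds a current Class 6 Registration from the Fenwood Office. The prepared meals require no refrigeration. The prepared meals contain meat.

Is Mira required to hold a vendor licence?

Exception (a) fails — the compliance score is 76 points, not less than 66 points.
Exception (b) is satisfied on its face — a current Class 6 Registration is held; gross monthly sales are $730, less than the $780 limit. Under paragraphs (f)–(k): (f) would limit (b) — the reportable unit count is 24, meeting the 23 threshold — but (g) sets (f) aside: (g) operates against (f): a current Tier G Clearance is held. (h) is triggered (a current Tier 2 Registration is held), but is displaced by (i): (i) operates against (h): the prepared meals contain meat. (j), which would lift (i), is inapplicable — assessed value is $372,000, not under $329,500. So (b) applies.
Exception (c) does not apply: the Cottage Food Declaration was withdrawn.
Exception (d) does not apply: no ingredient notice is displayed.
Exception (e): all sales are at a certified farmers' market; the reference index is 864, meeting the 740 threshold — every condition holds. Turning to paragraphs (m)–(n): (m) operates — some sales are to a restaurant for resale. (n), which would lift (m), is inapplicable — the baseline figure is 71, short of 75. Exception (e) does not apply.

No — exception (b) applies; Mira is not required to hold a vendor licence.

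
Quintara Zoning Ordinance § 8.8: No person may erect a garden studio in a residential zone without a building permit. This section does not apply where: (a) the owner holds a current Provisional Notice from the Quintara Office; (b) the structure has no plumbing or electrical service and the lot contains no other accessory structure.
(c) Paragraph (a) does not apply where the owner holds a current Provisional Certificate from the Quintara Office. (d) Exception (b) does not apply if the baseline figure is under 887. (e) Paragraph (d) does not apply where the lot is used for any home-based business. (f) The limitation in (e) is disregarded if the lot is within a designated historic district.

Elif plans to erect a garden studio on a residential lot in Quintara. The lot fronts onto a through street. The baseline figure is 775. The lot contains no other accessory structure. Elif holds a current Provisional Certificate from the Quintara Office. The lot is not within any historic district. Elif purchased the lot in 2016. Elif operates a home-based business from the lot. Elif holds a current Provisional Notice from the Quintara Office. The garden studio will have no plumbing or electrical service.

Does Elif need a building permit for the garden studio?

No — exception (b) applies; Elif does not need a building permit.

All of (a)'s requirements are met (a current Provisional Notice is held). Turning to paragraph (c): (c) is engaged — a current Provisional Certificate is held. (a) is therefore removed.
Exception (b)'s conditions are all satisfied: there is no plumbing or electrical service; the lot has no other accessory structure. Applying paragraphs (d)–(f): (d) would limit (b) — the baseline figure is 775, under the 887 limit — but (e) sets (d) aside: (e) is triggered — a home-based business operates on the lot. (f) does not operate here (the lot is not in a historic district), so (e) stands. So (b) applies.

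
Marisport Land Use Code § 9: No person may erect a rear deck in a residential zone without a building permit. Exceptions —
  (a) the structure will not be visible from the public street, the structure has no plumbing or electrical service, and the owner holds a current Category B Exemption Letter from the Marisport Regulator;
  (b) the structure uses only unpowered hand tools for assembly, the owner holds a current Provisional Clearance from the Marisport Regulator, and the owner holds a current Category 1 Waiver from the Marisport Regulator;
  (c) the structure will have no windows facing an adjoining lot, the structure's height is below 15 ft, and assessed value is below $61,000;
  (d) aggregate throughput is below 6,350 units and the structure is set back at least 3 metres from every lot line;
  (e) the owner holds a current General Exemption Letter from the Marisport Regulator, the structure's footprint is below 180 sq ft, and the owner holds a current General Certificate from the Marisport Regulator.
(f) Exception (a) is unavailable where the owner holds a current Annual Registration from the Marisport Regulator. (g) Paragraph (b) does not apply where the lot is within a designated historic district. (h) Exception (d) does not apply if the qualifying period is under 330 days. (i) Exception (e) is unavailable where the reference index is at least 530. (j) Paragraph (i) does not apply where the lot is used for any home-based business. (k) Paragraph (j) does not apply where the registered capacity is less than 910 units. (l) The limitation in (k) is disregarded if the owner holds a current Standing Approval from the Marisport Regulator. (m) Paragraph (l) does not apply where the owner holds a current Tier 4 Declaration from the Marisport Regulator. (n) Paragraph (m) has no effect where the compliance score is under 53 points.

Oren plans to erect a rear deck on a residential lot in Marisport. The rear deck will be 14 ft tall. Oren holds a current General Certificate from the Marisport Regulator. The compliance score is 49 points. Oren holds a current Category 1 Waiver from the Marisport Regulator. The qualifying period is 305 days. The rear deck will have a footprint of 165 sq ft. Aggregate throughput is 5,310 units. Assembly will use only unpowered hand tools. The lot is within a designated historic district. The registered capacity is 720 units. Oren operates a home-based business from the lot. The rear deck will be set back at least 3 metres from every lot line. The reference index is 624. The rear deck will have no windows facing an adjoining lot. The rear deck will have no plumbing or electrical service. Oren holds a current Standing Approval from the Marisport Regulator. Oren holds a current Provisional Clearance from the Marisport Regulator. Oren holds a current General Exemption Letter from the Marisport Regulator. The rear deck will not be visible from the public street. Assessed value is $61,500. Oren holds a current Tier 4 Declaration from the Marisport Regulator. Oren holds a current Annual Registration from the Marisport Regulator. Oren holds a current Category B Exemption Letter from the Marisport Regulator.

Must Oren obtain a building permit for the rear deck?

No — exception (e) applies; Oren does not need a building permit.

Exception (a) is satisfied on its face — the structure will not be visible from the street; there is no plumbing or electrical service; a current Category B Exemption Letter is held. But applying paragraph (f): (f) operates — a current Annual Registration is held. Exception (a) does not apply.
All of (b)'s requirements are met (assembly uses only hand tools; a current Provisional Clearance is held; a current Category 1 Waiver is held). However, paragraph (g) must be considered: (g) is triggered — the lot is in a historic district. (b) is therefore removed.
Exception (c) fails — assessed value is $61,500, not below $61,000.
Exception (d)'s conditions are all satisfied: aggregate throughput is 5,310 units, below the 6,350 units limit; the setback is at least 3 m on every side. But: (h) operates against (d): the qualifying period is 305 days, under the 330 days limit. (d) is therefore removed.
All of (e)'s requirements are met (a current General Exemption Letter is held; the structure's footprint is 165 sq ft, below the 180 sq ft limit; a current General Certificate is held). Under paragraphs (i)–(n): (i) is triggered (the reference index is 624, meeting the 530 threshold), but is overridden by (j): (j) operates — a home-based business operates on the lot. (k) would limit (j) — the registered capacity is 720 units, less than the 910 units limit — but (l) sets (k) aside: (l) operates against (k): a current Standing Approval is held. (m) operates (a current Tier 4 Declaration is held), but is displaced by (n): (n) is engaged — the compliance score is 49 points, under the 53 points limit. Exception (e) stands.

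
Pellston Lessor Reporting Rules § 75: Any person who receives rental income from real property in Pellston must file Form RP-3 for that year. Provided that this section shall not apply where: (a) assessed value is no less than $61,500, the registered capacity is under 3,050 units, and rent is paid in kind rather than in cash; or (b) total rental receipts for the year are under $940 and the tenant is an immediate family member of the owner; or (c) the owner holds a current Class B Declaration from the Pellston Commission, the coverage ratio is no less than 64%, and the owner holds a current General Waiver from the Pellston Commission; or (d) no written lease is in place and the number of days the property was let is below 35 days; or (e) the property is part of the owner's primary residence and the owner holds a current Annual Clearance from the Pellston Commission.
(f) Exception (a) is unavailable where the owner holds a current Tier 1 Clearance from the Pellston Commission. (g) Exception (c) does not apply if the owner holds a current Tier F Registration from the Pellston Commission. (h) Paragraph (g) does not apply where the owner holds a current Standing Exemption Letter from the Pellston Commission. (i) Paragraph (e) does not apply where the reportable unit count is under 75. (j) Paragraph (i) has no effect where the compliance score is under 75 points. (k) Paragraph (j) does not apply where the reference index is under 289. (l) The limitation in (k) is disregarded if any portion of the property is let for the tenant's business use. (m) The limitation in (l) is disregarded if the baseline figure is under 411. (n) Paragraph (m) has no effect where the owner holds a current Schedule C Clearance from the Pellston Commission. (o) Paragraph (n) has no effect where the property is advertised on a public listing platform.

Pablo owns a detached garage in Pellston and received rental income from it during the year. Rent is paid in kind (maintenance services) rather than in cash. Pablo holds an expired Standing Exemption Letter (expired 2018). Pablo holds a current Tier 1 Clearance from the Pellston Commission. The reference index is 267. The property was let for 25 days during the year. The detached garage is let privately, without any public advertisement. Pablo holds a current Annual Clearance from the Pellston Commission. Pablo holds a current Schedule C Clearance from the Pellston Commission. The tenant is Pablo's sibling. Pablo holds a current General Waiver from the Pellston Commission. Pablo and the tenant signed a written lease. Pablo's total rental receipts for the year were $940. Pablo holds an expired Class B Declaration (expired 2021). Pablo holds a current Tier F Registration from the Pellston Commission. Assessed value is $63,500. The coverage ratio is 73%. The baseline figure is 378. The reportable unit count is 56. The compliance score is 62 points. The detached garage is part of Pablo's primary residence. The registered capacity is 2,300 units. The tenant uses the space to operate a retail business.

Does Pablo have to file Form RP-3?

No — exception (e) applies; Pablo is not required to file Form RP-3.

All of (a)'s requirements are met (assessed value is $63,500, meeting the $61,500 threshold; the registered capacity is 2,300 units, under the 3,050 units limit; rent is paid in kind). But applying paragraph (f): (f) applies — a current Tier 1 Clearance is held. So (a) is unavailable.
Exception (b) fails — total rental receipts for the year are $940, not under $940.
Exception (c) requires that the owner holds a current Class B Declaration from the Pellston Commission; but the Class B Declaration is not current, so (c) is unavailable.
Exception (d) does not apply: a written lease is in place.
Exception (e): the detached garage is part of the primary residence; a current Annual Clearance is held — every condition holds. Under paragraphs (i)–(o): (i) is engaged (the reportable unit count is 56, under the 75 limit), but is itself disapplied by (j): (j) operates — the compliance score is 62 points, under the 75 points limit. (k) would limit (j) — the reference index is 267, under the 289 limit — but (l) sets (k) aside: (l) is engaged — the space is let for business use. (m) would limit (l) — the baseline figure is 378, under the 411 limit — but (n) sets (m) aside: (n) applies — a current Schedule C Clearance is held. (o) does not operate here (the property is let privately without advertisement), so (n) stands. (e) remains available.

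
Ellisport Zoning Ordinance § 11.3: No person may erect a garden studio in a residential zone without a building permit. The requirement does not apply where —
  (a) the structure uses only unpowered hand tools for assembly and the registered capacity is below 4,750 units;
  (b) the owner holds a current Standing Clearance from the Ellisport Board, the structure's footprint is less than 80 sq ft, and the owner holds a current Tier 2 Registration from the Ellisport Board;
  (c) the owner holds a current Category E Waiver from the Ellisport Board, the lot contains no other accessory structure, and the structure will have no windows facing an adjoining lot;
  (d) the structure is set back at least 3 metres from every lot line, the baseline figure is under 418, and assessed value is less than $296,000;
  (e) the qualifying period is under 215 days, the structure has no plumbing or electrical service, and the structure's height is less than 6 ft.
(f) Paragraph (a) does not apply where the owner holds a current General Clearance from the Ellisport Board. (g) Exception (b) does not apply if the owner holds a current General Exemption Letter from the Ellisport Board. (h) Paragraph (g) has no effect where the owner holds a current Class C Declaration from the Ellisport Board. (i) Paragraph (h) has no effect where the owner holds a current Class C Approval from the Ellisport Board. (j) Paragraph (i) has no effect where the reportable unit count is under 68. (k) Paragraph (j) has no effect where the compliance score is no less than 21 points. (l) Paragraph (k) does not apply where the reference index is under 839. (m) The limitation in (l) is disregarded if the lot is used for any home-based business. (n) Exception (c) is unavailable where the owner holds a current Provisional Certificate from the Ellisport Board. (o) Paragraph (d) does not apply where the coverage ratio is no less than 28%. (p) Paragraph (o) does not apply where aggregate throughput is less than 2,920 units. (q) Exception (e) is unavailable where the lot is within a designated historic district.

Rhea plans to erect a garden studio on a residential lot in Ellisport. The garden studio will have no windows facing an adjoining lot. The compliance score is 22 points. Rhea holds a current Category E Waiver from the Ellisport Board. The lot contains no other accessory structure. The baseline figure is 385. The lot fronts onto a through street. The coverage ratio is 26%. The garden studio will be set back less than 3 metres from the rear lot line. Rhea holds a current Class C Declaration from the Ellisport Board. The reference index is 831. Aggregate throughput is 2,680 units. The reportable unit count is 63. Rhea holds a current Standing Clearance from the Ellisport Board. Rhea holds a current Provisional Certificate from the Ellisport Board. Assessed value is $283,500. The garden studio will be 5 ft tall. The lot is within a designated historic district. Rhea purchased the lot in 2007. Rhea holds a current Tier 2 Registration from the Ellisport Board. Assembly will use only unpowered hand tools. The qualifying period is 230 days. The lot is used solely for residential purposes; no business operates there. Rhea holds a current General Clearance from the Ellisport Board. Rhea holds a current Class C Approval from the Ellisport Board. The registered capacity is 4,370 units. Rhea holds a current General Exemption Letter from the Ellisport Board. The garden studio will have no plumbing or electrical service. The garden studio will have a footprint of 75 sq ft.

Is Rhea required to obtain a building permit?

All of (a)'s requirements are met (assembly uses only hand tools; the registered capacity is 4,370 units, below the 4,750 units limit). But applying paragraph (f): (f) applies — a current General Clearance is held. Exception (a) does not apply.
Exception (b) is satisfied on its face — a current Standing Clearance is held; the structure's footprint is 75 sq ft, less than the 80 sq ft limit; a current Tier 2 Registration is held. Considering the limiting provisions: (g) would limit (b) — a current General Exemption Letter is held — but (h) sets (g) aside: (h) operates against (g): a current Class C Declaration is held. (i) is triggered (a current Class C Approval is held), but is displaced by (j): (j) is triggered — the reportable unit count is 63, under the 68 limit. (k) operates (the compliance score is 22 points, meeting the 21 points threshold), but is overridden by (l): (l) is engaged — the reference index is 831, under the 839 limit. (m), which would lift (l), does not operate here — the lot is solely residential. Exception (b) stands.
Exception (c) is satisfied on its face — a current Category E Waiver is held; the lot has no other accessory structure; no windows face an adjoining lot. But: (n) operates against (c): a current Provisional Certificate is held. So (c) is unavailable.
Exception (d) does not apply: the rear setback is under 3 m.
Exception (e) does not apply: the qualifying period is 230 days, not under 215 days.

No — exception (b) applies; Rhea does not need a building permit.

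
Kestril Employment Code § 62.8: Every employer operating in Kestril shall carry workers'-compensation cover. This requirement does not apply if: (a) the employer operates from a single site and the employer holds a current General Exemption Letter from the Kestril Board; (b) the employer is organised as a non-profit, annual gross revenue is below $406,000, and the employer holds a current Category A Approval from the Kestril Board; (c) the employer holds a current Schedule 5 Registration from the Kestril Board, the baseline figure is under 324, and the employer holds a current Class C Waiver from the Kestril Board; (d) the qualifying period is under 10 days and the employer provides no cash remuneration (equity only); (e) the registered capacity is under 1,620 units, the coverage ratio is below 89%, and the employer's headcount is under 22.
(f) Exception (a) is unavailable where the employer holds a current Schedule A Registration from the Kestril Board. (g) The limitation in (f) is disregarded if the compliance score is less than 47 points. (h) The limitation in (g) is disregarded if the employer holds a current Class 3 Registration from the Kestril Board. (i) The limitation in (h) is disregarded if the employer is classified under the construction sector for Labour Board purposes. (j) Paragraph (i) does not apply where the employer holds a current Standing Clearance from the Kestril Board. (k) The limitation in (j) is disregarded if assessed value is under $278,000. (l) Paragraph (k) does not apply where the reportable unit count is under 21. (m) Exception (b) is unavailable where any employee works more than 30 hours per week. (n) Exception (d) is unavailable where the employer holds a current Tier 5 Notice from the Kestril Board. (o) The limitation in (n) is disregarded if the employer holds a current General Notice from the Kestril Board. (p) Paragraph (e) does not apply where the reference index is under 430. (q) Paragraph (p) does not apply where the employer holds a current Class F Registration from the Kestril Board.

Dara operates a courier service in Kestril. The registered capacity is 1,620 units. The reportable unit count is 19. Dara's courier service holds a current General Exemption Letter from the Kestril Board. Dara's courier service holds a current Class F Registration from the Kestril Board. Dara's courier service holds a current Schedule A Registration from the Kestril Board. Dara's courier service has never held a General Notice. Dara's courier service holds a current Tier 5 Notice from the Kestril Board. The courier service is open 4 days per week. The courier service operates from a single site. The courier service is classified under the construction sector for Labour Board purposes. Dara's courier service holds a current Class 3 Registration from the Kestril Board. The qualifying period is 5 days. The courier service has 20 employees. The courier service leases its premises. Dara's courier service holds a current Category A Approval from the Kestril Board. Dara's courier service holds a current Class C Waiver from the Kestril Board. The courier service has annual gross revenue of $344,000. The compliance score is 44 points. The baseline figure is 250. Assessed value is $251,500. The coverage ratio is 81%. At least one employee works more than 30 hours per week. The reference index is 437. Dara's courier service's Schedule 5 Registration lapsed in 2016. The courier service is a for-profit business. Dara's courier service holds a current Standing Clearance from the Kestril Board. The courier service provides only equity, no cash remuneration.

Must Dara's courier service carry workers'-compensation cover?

Yes — Dara's courier service must carry workers'-compensation cover.

Exception (a) is satisfied on its face — the employer operates from a single site; a current General Exemption Letter is held. However, paragraphs (f)–(l) must be considered: (f) is triggered — a current Schedule A Registration is held. (g) applies (the compliance score is 44 points, less than the 47 points limit), but is displaced by (h): (h) operates against (g): a current Class 3 Registration is held. (i) operates (the courier service is classified under the construction sector), but is displaced by (j): (j) operates against (i): a current Standing Clearance is held. (k) would limit (j) — assessed value is $251,500, under the $278,000 limit — but (l) sets (k) aside: (l) operates against (k): the reportable unit count is 19, under the 21 limit. So (a) is unavailable.
Exception (b) fails — the employer is for-profit.
Exception (c) fails — no current Schedule 5 Registration is held.
Exception (d) is satisfied on its face — the qualifying period is 5 days, under the 10 days limit; remuneration is equity-only. But applying paragraphs (n)–(o): (n) operates against (d): a current Tier 5 Notice is held. (o) is not engaged (no current General Notice is held), so (n) stands. Exception (d) does not apply.
Exception (e) does not apply: the registered capacity is 1,620 units, not under 1,620 units.
No exception displaces § 62.8.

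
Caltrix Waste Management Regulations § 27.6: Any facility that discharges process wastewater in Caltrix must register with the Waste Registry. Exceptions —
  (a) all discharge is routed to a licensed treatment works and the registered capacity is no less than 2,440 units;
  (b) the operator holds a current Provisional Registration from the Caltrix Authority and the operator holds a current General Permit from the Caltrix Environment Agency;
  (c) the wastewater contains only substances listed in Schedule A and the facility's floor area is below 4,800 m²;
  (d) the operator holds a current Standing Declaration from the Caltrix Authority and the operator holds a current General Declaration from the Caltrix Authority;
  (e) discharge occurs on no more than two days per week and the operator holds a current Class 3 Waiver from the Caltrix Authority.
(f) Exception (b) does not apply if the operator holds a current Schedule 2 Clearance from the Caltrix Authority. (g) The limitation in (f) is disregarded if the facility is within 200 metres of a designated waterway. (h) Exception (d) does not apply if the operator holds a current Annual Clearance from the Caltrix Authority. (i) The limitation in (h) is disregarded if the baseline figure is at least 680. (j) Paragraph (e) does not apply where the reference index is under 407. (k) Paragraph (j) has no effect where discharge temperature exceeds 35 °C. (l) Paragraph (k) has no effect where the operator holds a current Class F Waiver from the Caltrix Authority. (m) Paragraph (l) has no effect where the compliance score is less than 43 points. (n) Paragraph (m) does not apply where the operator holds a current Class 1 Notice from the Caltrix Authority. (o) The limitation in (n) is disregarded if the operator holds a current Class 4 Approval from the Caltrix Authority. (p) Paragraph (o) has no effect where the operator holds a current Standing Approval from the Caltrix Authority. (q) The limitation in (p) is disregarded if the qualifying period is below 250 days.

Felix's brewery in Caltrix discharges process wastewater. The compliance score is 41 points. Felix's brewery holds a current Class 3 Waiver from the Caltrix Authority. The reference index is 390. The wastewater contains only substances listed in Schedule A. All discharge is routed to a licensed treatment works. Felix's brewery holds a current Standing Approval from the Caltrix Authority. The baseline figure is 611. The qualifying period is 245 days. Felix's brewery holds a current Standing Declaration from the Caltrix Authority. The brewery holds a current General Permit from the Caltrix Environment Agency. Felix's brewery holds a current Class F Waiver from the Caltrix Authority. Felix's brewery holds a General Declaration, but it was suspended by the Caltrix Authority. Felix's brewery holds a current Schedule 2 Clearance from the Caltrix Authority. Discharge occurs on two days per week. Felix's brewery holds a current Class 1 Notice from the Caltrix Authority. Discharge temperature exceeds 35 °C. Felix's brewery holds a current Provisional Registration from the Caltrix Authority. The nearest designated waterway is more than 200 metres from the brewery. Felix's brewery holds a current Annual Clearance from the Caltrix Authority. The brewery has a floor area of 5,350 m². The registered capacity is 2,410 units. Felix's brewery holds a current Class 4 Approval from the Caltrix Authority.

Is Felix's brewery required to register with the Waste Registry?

No — exception (e) applies; Felix's brewery is not required to register with the Waste Registry.

Exception (a) does not apply: the registered capacity is 2,410 units, short of 2,440 units.
Exception (b): a current Provisional Registration is held; a current General Permit is held — every condition holds. Turning to paragraphs (f)–(g): (f) operates against (b): a current Schedule 2 Clearance is held. (g) is inapplicable (the brewery is more than 200 m from any designated waterway), so (f) stands. Exception (b) does not apply.
Exception (c) requires that the facility's floor area is below 4,800 m²; but the facility's floor area is 5,350 m², not below 4,800 m², so (c) is unavailable.
Exception (d) fails — the General Declaration is not current.
Exception (e)'s conditions are all satisfied: discharge occurs on no more than two days per week; a current Class 3 Waiver is held. As to paragraphs (j)–(q): (j) is engaged (the reference index is 390, under the 407 limit), but is displaced by (k): (k) operates against (j): discharge temperature exceeds 35 °C. (l) is triggered (a current Class F Waiver is held), but is overridden by (m): (m) operates against (l): the compliance score is 41 points, less than the 43 points limit. (n) is triggered (a current Class 1 Notice is held), but is displaced by (o): (o) operates — a current Class 4 Approval is held. (p) would limit (o) — a current Standing Approval is held — but (q) sets (p) aside: (q) operates — the qualifying period is 245 days, below the 250 days limit. (e) remains available.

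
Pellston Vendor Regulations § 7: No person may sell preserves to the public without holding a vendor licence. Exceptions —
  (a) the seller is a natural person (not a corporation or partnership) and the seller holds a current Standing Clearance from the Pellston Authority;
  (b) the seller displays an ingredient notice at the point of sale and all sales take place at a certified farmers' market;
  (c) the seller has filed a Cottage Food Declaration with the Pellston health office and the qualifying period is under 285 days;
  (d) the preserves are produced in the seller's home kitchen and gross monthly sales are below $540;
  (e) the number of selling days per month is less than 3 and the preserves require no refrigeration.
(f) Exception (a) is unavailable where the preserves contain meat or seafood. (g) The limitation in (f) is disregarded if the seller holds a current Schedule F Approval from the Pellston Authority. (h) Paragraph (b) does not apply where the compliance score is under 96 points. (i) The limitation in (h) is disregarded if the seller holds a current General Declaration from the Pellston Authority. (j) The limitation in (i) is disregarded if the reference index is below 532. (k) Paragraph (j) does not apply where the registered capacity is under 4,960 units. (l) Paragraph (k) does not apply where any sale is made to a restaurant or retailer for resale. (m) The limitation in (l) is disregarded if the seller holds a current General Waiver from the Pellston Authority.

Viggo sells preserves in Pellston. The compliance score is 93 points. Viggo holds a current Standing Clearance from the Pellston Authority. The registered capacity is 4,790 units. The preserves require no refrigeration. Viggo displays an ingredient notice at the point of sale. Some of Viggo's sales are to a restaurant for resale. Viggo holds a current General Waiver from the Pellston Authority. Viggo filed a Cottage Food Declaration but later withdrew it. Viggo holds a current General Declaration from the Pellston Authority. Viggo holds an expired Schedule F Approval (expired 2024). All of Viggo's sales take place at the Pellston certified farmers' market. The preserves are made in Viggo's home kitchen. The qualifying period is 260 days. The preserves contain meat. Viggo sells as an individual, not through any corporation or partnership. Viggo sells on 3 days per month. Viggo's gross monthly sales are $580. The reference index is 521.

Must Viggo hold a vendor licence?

No — exception (b) applies; Viggo is not required to hold a vendor licence.

Exception (a): the seller is a natural person; a current Standing Clearance is held — every condition holds. But: (f) operates against (a): the preserves contain meat. (g) does not operate here (the Schedule F Approval is not current), so (f) stands. (a) is therefore removed.
Exception (b): an ingredient notice is displayed; all sales are at a certified farmers' market — every condition holds. As to paragraphs (h)–(m): (h) would limit (b) — the compliance score is 93 points, under the 96 points limit — but (i) sets (h) aside: (i) applies — a current General Declaration is held. (j) is engaged (the reference index is 521, below the 532 limit), but is set aside by (k): (k) operates against (j): the registered capacity is 4,790 units, under the 4,960 units limit. (l) would limit (k) — some sales are to a restaurant for resale — but (m) sets (l) aside: (m) operates — a current General Waiver is held. (b) remains available.
Exception (c) fails — the Cottage Food Declaration was withdrawn.
Exception (d) does not apply: gross monthly sales are $580, not below $540.
Exception (e) does not apply: the number of selling days per month is 3, not less than 3.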